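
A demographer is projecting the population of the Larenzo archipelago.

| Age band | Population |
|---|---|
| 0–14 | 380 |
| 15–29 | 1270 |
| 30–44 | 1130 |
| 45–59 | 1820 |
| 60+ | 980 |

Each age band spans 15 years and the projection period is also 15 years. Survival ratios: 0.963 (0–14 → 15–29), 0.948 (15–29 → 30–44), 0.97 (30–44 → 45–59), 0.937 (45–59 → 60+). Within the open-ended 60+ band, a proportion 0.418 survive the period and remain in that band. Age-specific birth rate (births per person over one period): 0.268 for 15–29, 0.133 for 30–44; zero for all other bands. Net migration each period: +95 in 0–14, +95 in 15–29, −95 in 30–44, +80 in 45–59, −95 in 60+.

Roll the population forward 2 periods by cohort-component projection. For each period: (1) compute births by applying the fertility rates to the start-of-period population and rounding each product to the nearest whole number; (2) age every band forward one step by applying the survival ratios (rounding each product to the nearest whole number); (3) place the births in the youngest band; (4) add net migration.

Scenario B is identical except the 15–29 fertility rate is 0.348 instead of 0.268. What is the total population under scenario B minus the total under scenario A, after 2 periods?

— Period 1 —
Births: 1270 × 0.268 = 340, 1130 × 0.133 = 150 — total 490
15–29: 380 × 0.963 = 366
30–44: 1270 × 0.948 = 1204
45–59: 1130 × 0.97 = 1096
60+: 1820 × 0.937 + 980 × 0.418 = 1705 + 410 = 2115
Net migration: 0–14 + 95 → 585; 15–29 + 95 → 461; 30–44 − 95 → 1109; 45–59 + 80 → 1176; 60+ − 95 → 2020
→ [585, 461, 1109, 1176, 2020]
— Period 2 —
Births: 461 × 0.268 = 124, 1109 × 0.133 = 147 — total 271
15–29: 585 × 0.963 = 563
30–44: 461 × 0.948 = 437
45–59: 1109 × 0.97 = 1076
60+: 1176 × 0.937 + 2020 × 0.418 = 1102 + 844 = 1946
Net migration: 0–14 + 95 → 366; 15–29 + 95 → 658; 30–44 − 95 → 342; 45–59 + 80 → 1156; 60+ − 95 → 1851
→ [366, 658, 342, 1156, 1851]
Scenario A total after 2 periods: 4373
Scenario B projection —
— Period 1 —
Births: 1270 × 0.348 = 442, 1130 × 0.133 = 150 — total 592
15–29: 380 × 0.963 = 366
30–44: 1270 × 0.948 = 1204
45–59: 1130 × 0.97 = 1096
60+: 1820 × 0.937 + 980 × 0.418 = 1705 + 410 = 2115
Net migration: 0–14 + 95 → 687; 15–29 + 95 → 461; 30–44 − 95 → 1109; 45–59 + 80 → 1176; 60+ − 95 → 2020
→ [687, 461, 1109, 1176, 2020]
— Period 2 —
Births: 461 × 0.348 = 160, 1109 × 0.133 = 147 — total 307
15–29: 687 × 0.963 = 662
30–44: 461 × 0.948 = 437
45–59: 1109 × 0.97 = 1076
60+: 1176 × 0.937 + 2020 × 0.418 = 1102 + 844 = 1946
Net migration: 0–14 + 95 → 402; 15–29 + 95 → 757; 30–44 − 95 → 342; 45–59 + 80 → 1156; 60+ − 95 → 1851
→ [402, 757, 342, 1156, 1851]
Scenario B total after 2 periods: 4508
Difference B − A = 4508 − 4373 = 135

135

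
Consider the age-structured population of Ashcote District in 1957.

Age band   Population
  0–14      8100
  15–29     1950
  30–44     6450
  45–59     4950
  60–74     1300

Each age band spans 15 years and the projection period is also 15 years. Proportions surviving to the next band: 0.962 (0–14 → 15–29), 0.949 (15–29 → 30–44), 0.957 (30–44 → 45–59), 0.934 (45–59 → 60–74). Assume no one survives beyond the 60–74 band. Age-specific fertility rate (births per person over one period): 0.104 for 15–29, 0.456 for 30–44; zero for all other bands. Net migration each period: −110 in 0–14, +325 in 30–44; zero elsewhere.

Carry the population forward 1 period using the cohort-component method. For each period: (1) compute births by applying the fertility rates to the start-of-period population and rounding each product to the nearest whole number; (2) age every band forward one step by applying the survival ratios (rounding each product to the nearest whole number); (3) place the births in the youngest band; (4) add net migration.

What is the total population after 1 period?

Period 1.
Births: 1950 * 0.104 = 203 ; 6450 * 0.456 = 2941 — total 3144
15–29: 8100 * 0.962 = 7792
30–44: 1950 * 0.949 = 1851
45–59: 6450 * 0.957 = 6173
60–74: 4950 * 0.934 = 4623
Net migration: 0–14 − 110 → 3034; 30–44 + 325 → 2176
Giving 3034 / 7792 / 2176 / 6173 / 4623.
Total after period 1: 3034 + 7792 + 2176 + 6173 + 4623 = 23798

23798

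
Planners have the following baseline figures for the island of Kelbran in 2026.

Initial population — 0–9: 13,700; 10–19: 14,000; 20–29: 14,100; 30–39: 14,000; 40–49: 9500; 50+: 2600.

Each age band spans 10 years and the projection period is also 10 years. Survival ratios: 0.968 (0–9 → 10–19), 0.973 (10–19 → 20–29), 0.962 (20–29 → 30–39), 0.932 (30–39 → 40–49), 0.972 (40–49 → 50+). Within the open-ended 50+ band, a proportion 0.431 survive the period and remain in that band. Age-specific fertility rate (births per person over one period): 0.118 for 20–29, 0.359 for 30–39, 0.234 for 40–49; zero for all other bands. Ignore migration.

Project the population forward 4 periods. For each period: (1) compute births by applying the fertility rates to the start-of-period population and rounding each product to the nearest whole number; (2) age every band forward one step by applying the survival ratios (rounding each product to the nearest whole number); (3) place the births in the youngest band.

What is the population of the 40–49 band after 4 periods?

11570

Numbering the groups 1..6 from youngest to oldest:
— Period 1 —
Births: 14100 * 0.118 = 1664 ; 14000 * 0.359 = 5026 ; 9500 * 0.234 = 2223 → total 8913
Group 2: 13700 * 0.968 = 13262
Group 3: 14000 * 0.973 = 13622
Group 4: 14100 * 0.962 = 13564
Group 5: 14000 * 0.932 = 13048
Group 6: 9500 * 0.972 + 2600 * 0.431 = 9234 + 1121 = 10355
End of period: [8913, 13262, 13622, 13564, 13048, 10355]
— Period 2 —
Births: 13622 * 0.118 = 1607 ; 13564 * 0.359 = 4869 ; 13048 * 0.234 = 3053 → total 9529
Group 2: 8913 * 0.968 = 8628
Group 3: 13262 * 0.973 = 12904
Group 4: 13622 * 0.962 = 13104
Group 5: 13564 * 0.932 = 12642
Group 6: 13048 * 0.972 + 10355 * 0.431 = 12683 + 4463 = 17146
End of period: [9529, 8628, 12904, 13104, 12642, 17146]
— Period 3 —
Births: 12904 * 0.118 = 1523 ; 13104 * 0.359 = 4704 ; 12642 * 0.234 = 2958 → total 9185
Group 2: 9529 * 0.968 = 9224
Group 3: 8628 * 0.973 = 8395
Group 4: 12904 * 0.962 = 12414
Group 5: 13104 * 0.932 = 12213
Group 6: 12642 * 0.972 + 17146 * 0.431 = 12288 + 7390 = 19678
End of period: [9185, 9224, 8395, 12414, 12213, 19678]
— Period 4 —
Births: 8395 * 0.118 = 991 ; 12414 * 0.359 = 4457 ; 12213 * 0.234 = 2858 → total 8306
Group 2: 9185 * 0.968 = 8891
Group 3: 9224 * 0.973 = 8975
Group 4: 8395 * 0.962 = 8076
Group 5: 12414 * 0.932 = 11570
Group 6: 12213 * 0.972 + 19678 * 0.431 = 11871 + 8481 = 20352
End of period: [8306, 8891, 8975, 8076, 11570, 20352]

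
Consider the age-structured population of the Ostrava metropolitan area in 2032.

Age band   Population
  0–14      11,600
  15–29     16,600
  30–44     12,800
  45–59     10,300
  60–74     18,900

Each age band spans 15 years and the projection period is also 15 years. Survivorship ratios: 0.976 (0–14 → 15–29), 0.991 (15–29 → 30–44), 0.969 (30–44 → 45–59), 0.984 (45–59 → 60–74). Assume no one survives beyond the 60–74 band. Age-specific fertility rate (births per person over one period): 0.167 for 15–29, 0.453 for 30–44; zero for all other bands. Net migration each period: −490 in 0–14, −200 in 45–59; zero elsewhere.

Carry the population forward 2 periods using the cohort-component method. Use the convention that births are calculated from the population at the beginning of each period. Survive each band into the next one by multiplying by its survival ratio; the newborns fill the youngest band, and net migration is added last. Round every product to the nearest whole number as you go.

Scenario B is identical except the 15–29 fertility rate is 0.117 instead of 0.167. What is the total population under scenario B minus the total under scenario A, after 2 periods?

Period 1:
Births: 16600 * 0.167 = 2772, 12800 * 0.453 = 5798 — total 8570
15–29: 11600 * 0.976 = 11322
30–44: 16600 * 0.991 = 16451
45–59: 12800 * 0.969 = 12403
60–74: 10300 * 0.984 = 10135
Net migration: 0–14 − 490 → 8080; 45–59 − 200 → 12203
→ [8080, 11322, 16451, 12203, 10135]
Period 2:
Births: 11322 * 0.167 = 1891, 16451 * 0.453 = 7452 — total 9343
15–29: 8080 * 0.976 = 7886
30–44: 11322 * 0.991 = 11220
45–59: 16451 * 0.969 = 15941
60–74: 12203 * 0.984 = 12008
Net migration: 0–14 − 490 → 8853; 45–59 − 200 → 15741
→ [8853, 7886, 11220, 15741, 12008]
Scenario A total after 2 periods: 55708
Scenario B projection —
Period 1:
Births: 16600 * 0.117 = 1942, 12800 * 0.453 = 5798 — total 7740
15–29: 11600 * 0.976 = 11322
30–44: 16600 * 0.991 = 16451
45–59: 12800 * 0.969 = 12403
60–74: 10300 * 0.984 = 10135
Net migration: 0–14 − 490 → 7250; 45–59 − 200 → 12203
→ [7250, 11322, 16451, 12203, 10135]
Period 2:
Births: 11322 * 0.117 = 1325, 16451 * 0.453 = 7452 — total 8777
15–29: 7250 * 0.976 = 7076
30–44: 11322 * 0.991 = 11220
45–59: 16451 * 0.969 = 15941
60–74: 12203 * 0.984 = 12008
Net migration: 0–14 − 490 → 8287; 45–59 − 200 → 15741
→ [8287, 7076, 11220, 15741, 12008]
Scenario B total after 2 periods: 54332
Difference B − A = 54332 − 55708 = -1376

-1376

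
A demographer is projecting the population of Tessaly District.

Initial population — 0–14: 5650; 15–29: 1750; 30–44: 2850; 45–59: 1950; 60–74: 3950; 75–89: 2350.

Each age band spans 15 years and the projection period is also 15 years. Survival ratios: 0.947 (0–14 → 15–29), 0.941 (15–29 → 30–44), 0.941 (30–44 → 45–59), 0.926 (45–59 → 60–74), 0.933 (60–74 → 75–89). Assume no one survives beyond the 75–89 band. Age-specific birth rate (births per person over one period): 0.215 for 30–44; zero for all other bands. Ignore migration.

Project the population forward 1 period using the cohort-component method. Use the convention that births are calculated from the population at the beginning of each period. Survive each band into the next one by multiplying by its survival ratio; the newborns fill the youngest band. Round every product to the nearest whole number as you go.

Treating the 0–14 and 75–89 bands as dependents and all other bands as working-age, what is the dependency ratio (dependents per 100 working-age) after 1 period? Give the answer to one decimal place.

Let band 1 be 0–14 through band 6 = 75–89.
Period 1.
Births: 2850 × 0.215 = 613
Band 2: 5650 × 0.947 = 5351
Band 3: 1750 × 0.941 = 1647
Band 4: 2850 × 0.941 = 2682
Band 5: 1950 × 0.926 = 1806
Band 6: 3950 × 0.933 = 3685
End of period: [613, 5351, 1647, 2682, 1806, 3685]
Dependents (band 0–14 + band 75–89) = 613 + 3685 = 4298; working-age = 11486; ratio = 4298/11486 × 100 = 37.4

37.4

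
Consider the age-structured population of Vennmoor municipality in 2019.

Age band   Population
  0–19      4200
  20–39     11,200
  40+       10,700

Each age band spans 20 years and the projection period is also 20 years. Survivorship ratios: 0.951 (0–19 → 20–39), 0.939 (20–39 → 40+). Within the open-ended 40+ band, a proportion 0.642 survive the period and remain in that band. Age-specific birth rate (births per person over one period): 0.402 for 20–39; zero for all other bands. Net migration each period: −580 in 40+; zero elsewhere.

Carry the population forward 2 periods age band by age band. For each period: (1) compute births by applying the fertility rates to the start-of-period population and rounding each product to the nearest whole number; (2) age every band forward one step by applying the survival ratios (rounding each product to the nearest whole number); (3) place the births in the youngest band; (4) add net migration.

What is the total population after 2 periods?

[period 1]
Births: 11200 × 0.402 = 4502
20–39: 4200 × 0.951 = 3994
40+: 11200 × 0.939 + 10700 × 0.642 = 10517 + 6869 = 17386
Net migration: 40+ − 580 → 16806
Giving 4502 / 3994 / 16806.
[period 2]
Births: 3994 × 0.402 = 1606
20–39: 4502 × 0.951 = 4281
40+: 3994 × 0.939 + 16806 × 0.642 = 3750 + 10789 = 14539
Net migration: 40+ − 580 → 13959
Giving 1606 / 4281 / 13959.
Total after period 2: 1606 + 4281 + 13959 = 19846

19846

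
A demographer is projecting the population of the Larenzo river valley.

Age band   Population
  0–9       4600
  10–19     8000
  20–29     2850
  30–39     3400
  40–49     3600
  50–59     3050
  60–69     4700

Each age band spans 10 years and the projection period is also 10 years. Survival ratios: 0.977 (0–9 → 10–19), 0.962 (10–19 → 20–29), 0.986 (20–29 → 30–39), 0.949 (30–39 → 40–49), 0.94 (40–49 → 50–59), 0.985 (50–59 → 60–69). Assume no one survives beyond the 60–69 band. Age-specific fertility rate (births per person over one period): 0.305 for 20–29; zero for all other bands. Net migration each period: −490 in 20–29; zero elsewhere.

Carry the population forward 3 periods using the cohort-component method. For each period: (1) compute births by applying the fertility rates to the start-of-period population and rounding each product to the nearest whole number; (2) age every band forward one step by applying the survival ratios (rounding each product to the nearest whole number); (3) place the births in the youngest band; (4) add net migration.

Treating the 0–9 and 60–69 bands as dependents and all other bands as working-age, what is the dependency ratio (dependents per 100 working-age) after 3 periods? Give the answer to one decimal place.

26.8

Call the groups 1 to 7, youngest first.
Period 1.
Births: 2850 * 0.305 = 869
Group 2: 4600 * 0.977 = 4494
Group 3: 8000 * 0.962 = 7696
Group 4: 2850 * 0.986 = 2810
Group 5: 3400 * 0.949 = 3227
Group 6: 3600 * 0.94 = 3384
Group 7: 3050 * 0.985 = 3004
Net migration: Group 3 − 490 → 7206
→ [869, 4494, 7206, 2810, 3227, 3384, 3004]
Period 2.
Births: 7206 * 0.305 = 2198
Group 2: 869 * 0.977 = 849
Group 3: 4494 * 0.962 = 4323
Group 4: 7206 * 0.986 = 7105
Group 5: 2810 * 0.949 = 2667
Group 6: 3227 * 0.94 = 3033
Group 7: 3384 * 0.985 = 3333
Net migration: Group 3 − 490 → 3833
→ [2198, 849, 3833, 7105, 2667, 3033, 3333]
Period 3.
Births: 3833 * 0.305 = 1169
Group 2: 2198 * 0.977 = 2147
Group 3: 849 * 0.962 = 817
Group 4: 3833 * 0.986 = 3779
Group 5: 7105 * 0.949 = 6743
Group 6: 2667 * 0.94 = 2507
Group 7: 3033 * 0.985 = 2988
Net migration: Group 3 − 490 → 327
→ [1169, 2147, 327, 3779, 6743, 2507, 2988]
Dependents (band 0–9 + band 60–69) = 1169 + 2988 = 4157; working-age = 15503; ratio = 4157/15503 × 100 = 26.8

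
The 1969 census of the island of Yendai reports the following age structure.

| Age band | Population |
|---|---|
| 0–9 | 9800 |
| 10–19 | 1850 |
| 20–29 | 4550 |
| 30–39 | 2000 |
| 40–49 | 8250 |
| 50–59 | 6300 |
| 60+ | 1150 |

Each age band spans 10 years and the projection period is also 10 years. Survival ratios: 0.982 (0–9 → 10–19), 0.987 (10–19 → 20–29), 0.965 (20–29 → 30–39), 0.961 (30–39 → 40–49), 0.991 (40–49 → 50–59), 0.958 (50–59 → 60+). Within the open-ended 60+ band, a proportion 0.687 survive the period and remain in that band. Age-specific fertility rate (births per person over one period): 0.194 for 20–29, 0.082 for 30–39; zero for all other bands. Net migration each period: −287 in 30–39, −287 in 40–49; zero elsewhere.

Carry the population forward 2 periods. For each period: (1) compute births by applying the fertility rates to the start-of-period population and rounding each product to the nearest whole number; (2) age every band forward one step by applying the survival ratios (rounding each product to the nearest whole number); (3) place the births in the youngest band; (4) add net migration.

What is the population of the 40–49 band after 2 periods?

— Period 1 —
Births: 4550 × 0.194 = 883, 2000 × 0.082 = 164 → 1047
10–19: 9800 × 0.982 = 9624
20–29: 1850 × 0.987 = 1826
30–39: 4550 × 0.965 = 4391
40–49: 2000 × 0.961 = 1922
50–59: 8250 × 0.991 = 8176
60+: 6300 × 0.958 + 1150 × 0.687 = 6035 + 790 = 6825
Net migration: 30–39 − 287 → 4104; 40–49 − 287 → 1635
Population now: 0–9=1047, 10–19=9624, 20–29=1826, 30–39=4104, 40–49=1635, 50–59=8176, 60+=6825
— Period 2 —
Births: 1826 × 0.194 = 354, 4104 × 0.082 = 337 → 691
10–19: 1047 × 0.982 = 1028
20–29: 9624 × 0.987 = 9499
30–39: 1826 × 0.965 = 1762
40–49: 4104 × 0.961 = 3944
50–59: 1635 × 0.991 = 1620
60+: 8176 × 0.958 + 6825 × 0.687 = 7833 + 4689 = 12522
Net migration: 30–39 − 287 → 1475; 40–49 − 287 → 3657
Population now: 0–9=691, 10–19=1028, 20–29=9499, 30–39=1475, 40–49=3657, 50–59=1620, 60+=12522

3657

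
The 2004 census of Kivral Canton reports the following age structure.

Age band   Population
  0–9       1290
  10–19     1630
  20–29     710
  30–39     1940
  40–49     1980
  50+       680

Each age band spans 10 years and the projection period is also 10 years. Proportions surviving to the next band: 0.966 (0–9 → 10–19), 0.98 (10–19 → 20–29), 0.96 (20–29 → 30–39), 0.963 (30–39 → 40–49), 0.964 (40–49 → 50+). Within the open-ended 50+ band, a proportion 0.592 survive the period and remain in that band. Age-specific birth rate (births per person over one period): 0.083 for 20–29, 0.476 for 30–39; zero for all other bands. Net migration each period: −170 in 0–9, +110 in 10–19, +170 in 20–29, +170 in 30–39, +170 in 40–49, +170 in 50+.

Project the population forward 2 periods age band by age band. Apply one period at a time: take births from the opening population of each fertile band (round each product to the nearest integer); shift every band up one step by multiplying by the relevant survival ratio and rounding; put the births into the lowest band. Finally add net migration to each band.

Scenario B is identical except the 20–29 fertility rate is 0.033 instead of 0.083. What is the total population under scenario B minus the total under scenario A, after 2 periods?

-123

(Bands numbered youngest = 1 to oldest = 6.)
— Period 1 —
Births: 710 × 0.083 = 59, 1940 × 0.476 = 923 ⇒ total 982
Band 2: 1290 × 0.966 = 1246
Band 3: 1630 × 0.98 = 1597
Band 4: 710 × 0.96 = 682
Band 5: 1940 × 0.963 = 1868
Band 6: 1980 × 0.964 + 680 × 0.592 = 1909 + 403 = 2312
Net migration: Band 1 − 170 → 812; Band 2 + 110 → 1356; Band 3 + 170 → 1767; Band 4 + 170 → 852; Band 5 + 170 → 2038; Band 6 + 170 → 2482
Giving 812 / 1356 / 1767 / 852 / 2038 / 2482.
— Period 2 —
Births: 1767 × 0.083 = 147, 852 × 0.476 = 406 ⇒ total 553
Band 2: 812 × 0.966 = 784
Band 3: 1356 × 0.98 = 1329
Band 4: 1767 × 0.96 = 1696
Band 5: 852 × 0.963 = 820
Band 6: 2038 × 0.964 + 2482 × 0.592 = 1965 + 1469 = 3434
Net migration: Band 1 − 170 → 383; Band 2 + 110 → 894; Band 3 + 170 → 1499; Band 4 + 170 → 1866; Band 5 + 170 → 990; Band 6 + 170 → 3604
Giving 383 / 894 / 1499 / 1866 / 990 / 3604.
Scenario A total after 2 periods: 9236
Scenario B projection —
— Period 1 —
Births: 710 × 0.033 = 23, 1940 × 0.476 = 923 ⇒ total 946
Band 2: 1290 × 0.966 = 1246
Band 3: 1630 × 0.98 = 1597
Band 4: 710 × 0.96 = 682
Band 5: 1940 × 0.963 = 1868
Band 6: 1980 × 0.964 + 680 × 0.592 = 1909 + 403 = 2312
Net migration: Band 1 − 170 → 776; Band 2 + 110 → 1356; Band 3 + 170 → 1767; Band 4 + 170 → 852; Band 5 + 170 → 2038; Band 6 + 170 → 2482
Giving 776 / 1356 / 1767 / 852 / 2038 / 2482.
— Period 2 —
Births: 1767 × 0.033 = 58, 852 × 0.476 = 406 ⇒ total 464
Band 2: 776 × 0.966 = 750
Band 3: 1356 × 0.98 = 1329
Band 4: 1767 × 0.96 = 1696
Band 5: 852 × 0.963 = 820
Band 6: 2038 × 0.964 + 2482 × 0.592 = 1965 + 1469 = 3434
Net migration: Band 1 − 170 → 294; Band 2 + 110 → 860; Band 3 + 170 → 1499; Band 4 + 170 → 1866; Band 5 + 170 → 990; Band 6 + 170 → 3604
Giving 294 / 860 / 1499 / 1866 / 990 / 3604.
Scenario B total after 2 periods: 9113
Difference B − A = 9113 − 9236 = -123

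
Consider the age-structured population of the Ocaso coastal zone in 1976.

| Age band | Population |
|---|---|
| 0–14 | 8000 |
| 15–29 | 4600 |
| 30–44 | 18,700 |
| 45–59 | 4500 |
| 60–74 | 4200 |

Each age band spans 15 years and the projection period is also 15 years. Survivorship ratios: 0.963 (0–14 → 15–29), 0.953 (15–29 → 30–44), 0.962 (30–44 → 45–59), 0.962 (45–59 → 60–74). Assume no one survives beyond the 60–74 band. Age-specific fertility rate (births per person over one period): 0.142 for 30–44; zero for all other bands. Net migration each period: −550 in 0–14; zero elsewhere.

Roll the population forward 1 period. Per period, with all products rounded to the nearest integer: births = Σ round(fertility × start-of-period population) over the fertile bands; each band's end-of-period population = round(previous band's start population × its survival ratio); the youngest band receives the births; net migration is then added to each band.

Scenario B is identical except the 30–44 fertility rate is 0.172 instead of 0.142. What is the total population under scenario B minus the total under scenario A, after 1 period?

561

[period 1]
Births: 18700 × 0.142 = 2655
15–29: 8000 × 0.963 = 7704
30–44: 4600 × 0.953 = 4384
45–59: 18700 × 0.962 = 17989
60–74: 4500 × 0.962 = 4329
Net migration: 0–14 − 550 → 2105
Giving 2105 / 7704 / 4384 / 17989 / 4329.
Scenario A total after 1 period: 36511
Scenario B projection —
[period 1]
Births: 18700 × 0.172 = 3216
15–29: 8000 × 0.963 = 7704
30–44: 4600 × 0.953 = 4384
45–59: 18700 × 0.962 = 17989
60–74: 4500 × 0.962 = 4329
Net migration: 0–14 − 550 → 2666
Giving 2666 / 7704 / 4384 / 17989 / 4329.
Scenario B total after 1 period: 37072
Difference B − A = 37072 − 36511 = 561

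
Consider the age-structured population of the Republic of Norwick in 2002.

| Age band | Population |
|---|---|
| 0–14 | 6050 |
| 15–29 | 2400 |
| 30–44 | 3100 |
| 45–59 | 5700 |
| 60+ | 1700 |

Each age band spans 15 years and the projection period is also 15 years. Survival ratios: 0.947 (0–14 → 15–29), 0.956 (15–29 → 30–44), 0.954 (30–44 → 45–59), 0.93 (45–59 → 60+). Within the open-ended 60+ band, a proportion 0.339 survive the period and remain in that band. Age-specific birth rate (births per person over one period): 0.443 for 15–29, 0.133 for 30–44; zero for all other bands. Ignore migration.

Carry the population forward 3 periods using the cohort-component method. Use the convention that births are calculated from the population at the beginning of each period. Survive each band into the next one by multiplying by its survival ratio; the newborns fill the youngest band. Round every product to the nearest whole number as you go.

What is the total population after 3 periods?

— Period 1 —
Births: 2400 × 0.443 = 1063, 3100 × 0.133 = 412 — total 1475
15–29: 6050 × 0.947 = 5729
30–44: 2400 × 0.956 = 2294
45–59: 3100 × 0.954 = 2957
60+: 5700 × 0.93 + 1700 × 0.339 = 5301 + 576 = 5877
Giving 1475 / 5729 / 2294 / 2957 / 5877.
— Period 2 —
Births: 5729 × 0.443 = 2538, 2294 × 0.133 = 305 — total 2843
15–29: 1475 × 0.947 = 1397
30–44: 5729 × 0.956 = 5477
45–59: 2294 × 0.954 = 2188
60+: 2957 × 0.93 + 5877 × 0.339 = 2750 + 1992 = 4742
Giving 2843 / 1397 / 5477 / 2188 / 4742.
— Period 3 —
Births: 1397 × 0.443 = 619, 5477 × 0.133 = 728 — total 1347
15–29: 2843 × 0.947 = 2692
30–44: 1397 × 0.956 = 1336
45–59: 5477 × 0.954 = 5225
60+: 2188 × 0.93 + 4742 × 0.339 = 2035 + 1608 = 3643
Giving 1347 / 2692 / 1336 / 5225 / 3643.
Total after period 3: 1347 + 2692 + 1336 + 5225 + 3643 = 14243

14243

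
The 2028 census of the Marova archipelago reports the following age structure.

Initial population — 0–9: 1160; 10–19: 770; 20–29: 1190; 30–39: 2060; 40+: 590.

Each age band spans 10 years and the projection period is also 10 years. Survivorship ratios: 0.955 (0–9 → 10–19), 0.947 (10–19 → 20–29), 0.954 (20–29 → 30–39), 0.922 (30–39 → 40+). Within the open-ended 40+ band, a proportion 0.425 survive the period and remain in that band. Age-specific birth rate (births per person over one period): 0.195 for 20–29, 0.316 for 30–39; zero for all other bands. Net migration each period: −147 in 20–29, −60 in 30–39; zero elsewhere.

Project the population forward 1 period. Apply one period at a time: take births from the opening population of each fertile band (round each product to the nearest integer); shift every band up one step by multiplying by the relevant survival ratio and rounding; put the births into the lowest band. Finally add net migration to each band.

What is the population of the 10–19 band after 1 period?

1108

Period 1.
Births: 1190 × 0.195 = 232  |  2060 × 0.316 = 651 → total 883
10–19: 1160 × 0.955 = 1108
20–29: 770 × 0.947 = 729
30–39: 1190 × 0.954 = 1135
40+: 2060 × 0.922 + 590 × 0.425 = 1899 + 251 = 2150
Net migration: 20–29 − 147 → 582; 30–39 − 60 → 1075
End of period: [883, 1108, 582, 1075, 2150]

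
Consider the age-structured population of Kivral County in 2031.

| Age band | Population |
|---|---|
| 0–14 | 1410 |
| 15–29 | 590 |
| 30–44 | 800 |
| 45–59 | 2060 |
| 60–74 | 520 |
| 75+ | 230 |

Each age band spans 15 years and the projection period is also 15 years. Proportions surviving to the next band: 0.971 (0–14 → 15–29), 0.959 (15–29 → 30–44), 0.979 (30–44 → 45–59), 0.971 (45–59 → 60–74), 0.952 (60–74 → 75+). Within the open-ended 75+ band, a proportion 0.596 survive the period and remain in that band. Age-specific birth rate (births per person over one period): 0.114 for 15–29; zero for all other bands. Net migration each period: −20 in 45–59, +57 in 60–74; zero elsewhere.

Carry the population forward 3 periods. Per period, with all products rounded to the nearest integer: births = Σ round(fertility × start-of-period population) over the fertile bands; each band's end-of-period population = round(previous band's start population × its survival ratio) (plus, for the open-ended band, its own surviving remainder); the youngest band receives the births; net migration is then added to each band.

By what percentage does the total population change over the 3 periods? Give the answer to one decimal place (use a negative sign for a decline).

[period 1]
Births: 590 × 0.114 = 67
15–29: 1410 × 0.971 = 1369
30–44: 590 × 0.959 = 566
45–59: 800 × 0.979 = 783
60–74: 2060 × 0.971 = 2000
75+: 520 × 0.952 + 230 × 0.596 = 495 + 137 = 632
Net migration: 45–59 − 20 → 763; 60–74 + 57 → 2057
Population now: 0–14=67, 15–29=1369, 30–44=566, 45–59=763, 60–74=2057, 75+=632
[period 2]
Births: 1369 × 0.114 = 156
15–29: 67 × 0.971 = 65
30–44: 1369 × 0.959 = 1313
45–59: 566 × 0.979 = 554
60–74: 763 × 0.971 = 741
75+: 2057 × 0.952 + 632 × 0.596 = 1958 + 377 = 2335
Net migration: 45–59 − 20 → 534; 60–74 + 57 → 798
Population now: 0–14=156, 15–29=65, 30–44=1313, 45–59=534, 60–74=798, 75+=2335
[period 3]
Births: 65 × 0.114 = 7
15–29: 156 × 0.971 = 151
30–44: 65 × 0.959 = 62
45–59: 1313 × 0.979 = 1285
60–74: 534 × 0.971 = 519
75+: 798 × 0.952 + 2335 × 0.596 = 760 + 1392 = 2152
Net migration: 45–59 − 20 → 1265; 60–74 + 57 → 576
Population now: 0–14=7, 15–29=151, 30–44=62, 45–59=1265, 60–74=576, 75+=2152
Total: 5610 → 4213; change = -1397; percentage change = -24.9%

-24.9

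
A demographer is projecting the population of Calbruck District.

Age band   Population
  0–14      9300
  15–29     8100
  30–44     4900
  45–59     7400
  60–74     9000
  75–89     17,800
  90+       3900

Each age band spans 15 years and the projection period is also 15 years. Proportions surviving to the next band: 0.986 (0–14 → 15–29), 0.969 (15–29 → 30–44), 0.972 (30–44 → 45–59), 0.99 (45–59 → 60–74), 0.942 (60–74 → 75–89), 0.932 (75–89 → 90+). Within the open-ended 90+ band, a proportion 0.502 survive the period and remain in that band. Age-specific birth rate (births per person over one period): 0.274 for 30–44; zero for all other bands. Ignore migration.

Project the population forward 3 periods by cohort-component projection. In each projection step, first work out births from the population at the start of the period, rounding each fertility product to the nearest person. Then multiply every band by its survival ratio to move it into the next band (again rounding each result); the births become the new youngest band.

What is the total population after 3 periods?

(Bands numbered youngest = 1 to oldest = 7.)
Period 1:
Births: 4900 × 0.274 = 1343
Band 2: 9300 × 0.986 = 9170
Band 3: 8100 × 0.969 = 7849
Band 4: 4900 × 0.972 = 4763
Band 5: 7400 × 0.99 = 7326
Band 6: 9000 × 0.942 = 8478
Band 7: 17800 × 0.932 + 3900 × 0.502 = 16590 + 1958 = 18548
→ [1343, 9170, 7849, 4763, 7326, 8478, 18548]
Period 2:
Births: 7849 × 0.274 = 2151
Band 2: 1343 × 0.986 = 1324
Band 3: 9170 × 0.969 = 8886
Band 4: 7849 × 0.972 = 7629
Band 5: 4763 × 0.99 = 4715
Band 6: 7326 × 0.942 = 6901
Band 7: 8478 × 0.932 + 18548 × 0.502 = 7901 + 9311 = 17212
→ [2151, 1324, 8886, 7629, 4715, 6901, 17212]
Period 3:
Births: 8886 × 0.274 = 2435
Band 2: 2151 × 0.986 = 2121
Band 3: 1324 × 0.969 = 1283
Band 4: 8886 × 0.972 = 8637
Band 5: 7629 × 0.99 = 7553
Band 6: 4715 × 0.942 = 4442
Band 7: 6901 × 0.932 + 17212 × 0.502 = 6432 + 8640 = 15072
→ [2435, 2121, 1283, 8637, 7553, 4442, 15072]
Total after period 3: 2435 + 2121 + 1283 + 8637 + 7553 + 4442 + 15072 = 41543

41543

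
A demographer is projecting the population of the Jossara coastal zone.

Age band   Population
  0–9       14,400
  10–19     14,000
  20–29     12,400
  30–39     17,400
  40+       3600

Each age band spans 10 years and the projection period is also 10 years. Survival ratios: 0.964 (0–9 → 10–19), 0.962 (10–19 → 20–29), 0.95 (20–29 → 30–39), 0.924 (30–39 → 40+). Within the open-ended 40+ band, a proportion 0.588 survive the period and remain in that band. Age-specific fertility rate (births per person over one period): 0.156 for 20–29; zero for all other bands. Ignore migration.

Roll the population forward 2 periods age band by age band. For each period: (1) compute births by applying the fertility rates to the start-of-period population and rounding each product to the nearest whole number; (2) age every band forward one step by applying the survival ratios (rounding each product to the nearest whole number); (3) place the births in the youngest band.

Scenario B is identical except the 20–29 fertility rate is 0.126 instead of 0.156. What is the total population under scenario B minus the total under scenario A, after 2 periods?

-762

Let band 1 be 0–9 through band 5 = 40+.
[period 1]
Births: 12400 × 0.156 = 1934
Band 2: 14400 × 0.964 = 13882
Band 3: 14000 × 0.962 = 13468
Band 4: 12400 × 0.95 = 11780
Band 5: 17400 × 0.924 + 3600 × 0.588 = 16078 + 2117 = 18195
→ [1934, 13882, 13468, 11780, 18195]
[period 2]
Births: 13468 × 0.156 = 2101
Band 2: 1934 × 0.964 = 1864
Band 3: 13882 × 0.962 = 13354
Band 4: 13468 × 0.95 = 12795
Band 5: 11780 × 0.924 + 18195 × 0.588 = 10885 + 10699 = 21584
→ [2101, 1864, 13354, 12795, 21584]
Scenario A total after 2 periods: 51698
Scenario B projection —
[period 1]
Births: 12400 × 0.126 = 1562
Band 2: 14400 × 0.964 = 13882
Band 3: 14000 × 0.962 = 13468
Band 4: 12400 × 0.95 = 11780
Band 5: 17400 × 0.924 + 3600 × 0.588 = 16078 + 2117 = 18195
→ [1562, 13882, 13468, 11780, 18195]
[period 2]
Births: 13468 × 0.126 = 1697
Band 2: 1562 × 0.964 = 1506
Band 3: 13882 × 0.962 = 13354
Band 4: 13468 × 0.95 = 12795
Band 5: 11780 × 0.924 + 18195 × 0.588 = 10885 + 10699 = 21584
→ [1697, 1506, 13354, 12795, 21584]
Scenario B total after 2 periods: 50936
Difference B − A = 50936 − 51698 = -762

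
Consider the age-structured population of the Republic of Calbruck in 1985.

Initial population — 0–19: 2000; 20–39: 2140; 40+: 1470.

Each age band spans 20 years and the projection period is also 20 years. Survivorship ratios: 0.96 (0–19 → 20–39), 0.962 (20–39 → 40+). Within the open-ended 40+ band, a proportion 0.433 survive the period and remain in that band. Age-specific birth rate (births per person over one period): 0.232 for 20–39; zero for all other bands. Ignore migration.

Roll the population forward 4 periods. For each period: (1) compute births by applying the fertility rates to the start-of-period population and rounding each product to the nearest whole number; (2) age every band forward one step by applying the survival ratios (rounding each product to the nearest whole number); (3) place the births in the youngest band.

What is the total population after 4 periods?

Let band 1 be 0–19 through band 3 = 40+.
Period 1:
Births: 2140 * 0.232 = 496
Band 2: 2000 * 0.96 = 1920
Band 3: 2140 * 0.962 + 1470 * 0.433 = 2059 + 637 = 2696
End of period: [496, 1920, 2696]
Period 2:
Births: 1920 * 0.232 = 445
Band 2: 496 * 0.96 = 476
Band 3: 1920 * 0.962 + 2696 * 0.433 = 1847 + 1167 = 3014
End of period: [445, 476, 3014]
Period 3:
Births: 476 * 0.232 = 110
Band 2: 445 * 0.96 = 427
Band 3: 476 * 0.962 + 3014 * 0.433 = 458 + 1305 = 1763
End of period: [110, 427, 1763]
Period 4:
Births: 427 * 0.232 = 99
Band 2: 110 * 0.96 = 106
Band 3: 427 * 0.962 + 1763 * 0.433 = 411 + 763 = 1174
End of period: [99, 106, 1174]
Total after period 4: 99 + 106 + 1174 = 1379

1379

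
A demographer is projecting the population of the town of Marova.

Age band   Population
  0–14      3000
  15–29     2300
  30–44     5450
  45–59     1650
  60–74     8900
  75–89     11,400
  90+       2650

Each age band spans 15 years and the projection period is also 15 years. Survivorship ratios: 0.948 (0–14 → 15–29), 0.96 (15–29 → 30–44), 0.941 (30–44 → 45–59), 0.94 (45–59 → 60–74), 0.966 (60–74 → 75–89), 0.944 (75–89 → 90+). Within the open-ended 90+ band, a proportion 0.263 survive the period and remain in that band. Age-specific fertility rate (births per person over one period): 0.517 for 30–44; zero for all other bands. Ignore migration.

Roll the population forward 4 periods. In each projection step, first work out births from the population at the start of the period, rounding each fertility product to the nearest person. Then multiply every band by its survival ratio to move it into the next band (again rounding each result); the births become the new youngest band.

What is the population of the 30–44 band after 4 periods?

1040

(Groups numbered youngest = 1 to oldest = 7.)
Period 1.
Births: 5450 * 0.517 = 2818
Group 2: 3000 * 0.948 = 2844
Group 3: 2300 * 0.96 = 2208
Group 4: 5450 * 0.941 = 5128
Group 5: 1650 * 0.94 = 1551
Group 6: 8900 * 0.966 = 8597
Group 7: 11400 * 0.944 + 2650 * 0.263 = 10762 + 697 = 11459
Giving 2818 / 2844 / 2208 / 5128 / 1551 / 8597 / 11459.
Period 2.
Births: 2208 * 0.517 = 1142
Group 2: 2818 * 0.948 = 2671
Group 3: 2844 * 0.96 = 2730
Group 4: 2208 * 0.941 = 2078
Group 5: 5128 * 0.94 = 4820
Group 6: 1551 * 0.966 = 1498
Group 7: 8597 * 0.944 + 11459 * 0.263 = 8116 + 3014 = 11130
Giving 1142 / 2671 / 2730 / 2078 / 4820 / 1498 / 11130.
Period 3.
Births: 2730 * 0.517 = 1411
Group 2: 1142 * 0.948 = 1083
Group 3: 2671 * 0.96 = 2564
Group 4: 2730 * 0.941 = 2569
Group 5: 2078 * 0.94 = 1953
Group 6: 4820 * 0.966 = 4656
Group 7: 1498 * 0.944 + 11130 * 0.263 = 1414 + 2927 = 4341
Giving 1411 / 1083 / 2564 / 2569 / 1953 / 4656 / 4341.
Period 4.
Births: 2564 * 0.517 = 1326
Group 2: 1411 * 0.948 = 1338
Group 3: 1083 * 0.96 = 1040
Group 4: 2564 * 0.941 = 2413
Group 5: 2569 * 0.94 = 2415
Group 6: 1953 * 0.966 = 1887
Group 7: 4656 * 0.944 + 4341 * 0.263 = 4395 + 1142 = 5537
Giving 1326 / 1338 / 1040 / 2413 / 2415 / 1887 / 5537.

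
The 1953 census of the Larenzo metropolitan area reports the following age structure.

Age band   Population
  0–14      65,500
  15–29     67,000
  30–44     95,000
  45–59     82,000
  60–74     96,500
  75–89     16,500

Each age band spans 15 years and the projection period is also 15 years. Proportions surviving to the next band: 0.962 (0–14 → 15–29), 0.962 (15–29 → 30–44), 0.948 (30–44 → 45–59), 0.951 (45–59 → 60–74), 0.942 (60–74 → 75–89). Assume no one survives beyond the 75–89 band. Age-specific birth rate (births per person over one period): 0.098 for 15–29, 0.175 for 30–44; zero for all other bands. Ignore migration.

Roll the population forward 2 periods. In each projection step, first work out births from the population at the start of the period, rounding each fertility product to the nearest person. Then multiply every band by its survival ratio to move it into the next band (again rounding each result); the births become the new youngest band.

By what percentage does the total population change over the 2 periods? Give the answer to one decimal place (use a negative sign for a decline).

Let group 1 be 0–14 through group 6 = 75–89.
Period 1.
Births: 67000 × 0.098 = 6566 ; 95000 × 0.175 = 16625 → total 23191
Group 2: 65500 × 0.962 = 63011
Group 3: 67000 × 0.962 = 64454
Group 4: 95000 × 0.948 = 90060
Group 5: 82000 × 0.951 = 77982
Group 6: 96500 × 0.942 = 90903
→ [23191, 63011, 64454, 90060, 77982, 90903]
Period 2.
Births: 63011 × 0.098 = 6175 ; 64454 × 0.175 = 11279 → total 17454
Group 2: 23191 × 0.962 = 22310
Group 3: 63011 × 0.962 = 60617
Group 4: 64454 × 0.948 = 61102
Group 5: 90060 × 0.951 = 85647
Group 6: 77982 × 0.942 = 73459
→ [17454, 22310, 60617, 61102, 85647, 73459]
Total: 422500 → 320589; change = -101911; percentage change = -24.1%

-24.1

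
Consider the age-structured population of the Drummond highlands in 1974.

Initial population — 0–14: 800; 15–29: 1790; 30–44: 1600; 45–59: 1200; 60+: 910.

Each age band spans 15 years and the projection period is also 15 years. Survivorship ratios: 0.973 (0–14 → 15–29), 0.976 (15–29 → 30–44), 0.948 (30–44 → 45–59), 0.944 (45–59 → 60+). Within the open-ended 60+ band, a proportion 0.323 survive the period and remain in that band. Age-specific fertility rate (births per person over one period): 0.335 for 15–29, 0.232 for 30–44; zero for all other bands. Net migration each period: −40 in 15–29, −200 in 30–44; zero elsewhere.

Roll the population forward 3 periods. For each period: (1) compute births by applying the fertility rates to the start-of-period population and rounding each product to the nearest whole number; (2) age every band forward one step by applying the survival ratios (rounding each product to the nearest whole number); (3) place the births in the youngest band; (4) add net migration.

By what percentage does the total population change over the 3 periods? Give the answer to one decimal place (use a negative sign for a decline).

Let band 1 be 0–14 through band 5 = 60+.
— Period 1 —
Births: 1790 * 0.335 = 600  |  1600 * 0.232 = 371 ⇒ total 971
Band 2: 800 * 0.973 = 778
Band 3: 1790 * 0.976 = 1747
Band 4: 1600 * 0.948 = 1517
Band 5: 1200 * 0.944 + 910 * 0.323 = 1133 + 294 = 1427
Net migration: Band 2 − 40 → 738; Band 3 − 200 → 1547
Population now: 0–14=971, 15–29=738, 30–44=1547, 45–59=1517, 60+=1427
— Period 2 —
Births: 738 * 0.335 = 247  |  1547 * 0.232 = 359 ⇒ total 606
Band 2: 971 * 0.973 = 945
Band 3: 738 * 0.976 = 720
Band 4: 1547 * 0.948 = 1467
Band 5: 1517 * 0.944 + 1427 * 0.323 = 1432 + 461 = 1893
Net migration: Band 2 − 40 → 905; Band 3 − 200 → 520
Population now: 0–14=606, 15–29=905, 30–44=520, 45–59=1467, 60+=1893
— Period 3 —
Births: 905 * 0.335 = 303  |  520 * 0.232 = 121 ⇒ total 424
Band 2: 606 * 0.973 = 590
Band 3: 905 * 0.976 = 883
Band 4: 520 * 0.948 = 493
Band 5: 1467 * 0.944 + 1893 * 0.323 = 1385 + 611 = 1996
Net migration: Band 2 − 40 → 550; Band 3 − 200 → 683
Population now: 0–14=424, 15–29=550, 30–44=683, 45–59=493, 60+=1996
Total: 6300 → 4146; change = -2154; percentage change = -34.2%

-34.2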